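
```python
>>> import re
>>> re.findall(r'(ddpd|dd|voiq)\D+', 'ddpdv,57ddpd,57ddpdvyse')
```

['ddpd', 'ddpd', 'ddpd']

`|` is ordered: at each position the engine commits to the first alternative that works.
`findall` collects group 1 from each match (3 total).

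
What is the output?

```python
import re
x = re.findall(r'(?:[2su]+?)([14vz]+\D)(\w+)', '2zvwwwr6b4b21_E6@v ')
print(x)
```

[('zvw', 'wwr6b4b21_E6')]

Multiple groups make `findall` return tuples — one 2-tuple for the one match.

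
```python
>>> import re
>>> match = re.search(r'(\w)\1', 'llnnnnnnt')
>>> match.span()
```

`\1` is not a pattern — it's the concrete string captured by group 1, re-applied verbatim.
`re.search` scans for the first position where the pattern succeeds.
The match spans [0:2] → 'll'.
Captured: group 1 = 'l'.

(0, 2)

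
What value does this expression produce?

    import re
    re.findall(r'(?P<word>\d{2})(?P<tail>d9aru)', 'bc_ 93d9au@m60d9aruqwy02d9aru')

[('60', 'd9aru'), ('02', 'd9aru')]

This matches exactly 2 of a digit (captured as 'word'); then the literal 'd9', then the literal 'aru' (captured as 'tail').
Matches: at [12:19] match '60d9aru', groups = ('60', 'd9aru'); at [22:29] match '02d9aru', groups = ('02', 'd9aru').
Multiple groups make `findall` return tuples — one 2-tuple for each match.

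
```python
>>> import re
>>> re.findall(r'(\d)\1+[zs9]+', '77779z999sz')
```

`\1` has to match the exact text group 1 already captured.
Scanning left to right: at [0:11] match '77779z999sz', group 1 = '7'.
Because there's exactly one group, `findall` drops the full match and keeps group 1 from the one hit.

['7']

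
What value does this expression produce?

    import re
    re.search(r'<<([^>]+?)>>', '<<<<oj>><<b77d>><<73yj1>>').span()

The match spans [0:8] → '<<<<oj>>'.

(0, 8)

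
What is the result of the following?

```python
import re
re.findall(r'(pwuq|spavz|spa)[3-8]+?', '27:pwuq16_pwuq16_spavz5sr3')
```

`findall` collects group 1 from the one match (1 total).

['spavz']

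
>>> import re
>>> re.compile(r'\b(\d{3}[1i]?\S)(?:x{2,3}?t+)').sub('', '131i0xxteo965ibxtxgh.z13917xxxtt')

This matches a word boundary (`\b`, zero-width); then exactly 3 of a digit, then optionally one of [1i], then a non-whitespace character (captured); then 2 to 3 of the literal 'x' (lazy), then one or more of the literal 't' (non-capturing group).
Matches: at [0:8] → '131i0xxt'.
Each match is replaced by ''.

'eo965ibxtxgh.z13917xxxtt'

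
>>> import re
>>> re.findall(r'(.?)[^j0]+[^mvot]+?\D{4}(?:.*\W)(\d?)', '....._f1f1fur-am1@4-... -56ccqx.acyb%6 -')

[('.', '')]

Pattern: optionally any character (captured); then one or more of any character except [j0], then one or more of any character except [mvot] (lazy), then exactly 4 of a non-digit; then zero or more of any character, then a non-word character (non-capturing group); then optionally a digit (captured).
Walking the string: at [0:40] match '....._f1f1fur-am1@4-... -56ccqx.acyb%6 -', groups = ('.', '').
2 groups means the one result is a tuple of 2 captured strings — 1 here.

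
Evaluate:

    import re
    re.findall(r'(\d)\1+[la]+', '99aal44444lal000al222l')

`\1` is not a pattern — it's the concrete string captured by group 1, re-applied verbatim.
One capturing group, so `findall` returns just the captured substring from each match — 4 in all.

['9', '4', '0', '2']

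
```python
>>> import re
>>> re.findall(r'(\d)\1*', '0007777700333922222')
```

['0', '7', '0', '3', '9', '2']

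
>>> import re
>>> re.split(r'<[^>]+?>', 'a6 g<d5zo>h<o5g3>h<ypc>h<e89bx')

['a6 g', 'h', 'h', 'h<e89bx']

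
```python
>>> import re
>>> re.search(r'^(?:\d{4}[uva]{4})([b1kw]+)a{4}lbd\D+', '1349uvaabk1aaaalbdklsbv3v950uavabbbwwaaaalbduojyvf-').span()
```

The match spans [0:23] → '1349uvaabk1aaaalbdklsbv'.

(0, 23)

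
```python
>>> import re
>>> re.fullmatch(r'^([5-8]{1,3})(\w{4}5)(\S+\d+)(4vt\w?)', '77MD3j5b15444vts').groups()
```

The match spans [0:16] → '77MD3j5b15444vts'.
Captured: group 1 = '77', group 2 = 'MD3j5', group 3 = 'b1544', group 4 = '4vts'.

('77', 'MD3j5', 'b1544', '4vts')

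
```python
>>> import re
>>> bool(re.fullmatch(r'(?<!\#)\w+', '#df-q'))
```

The negative lookaround is zero-width — it rules out positions where the adjacent text would match, without consuming anything.
`fullmatch` succeeds only if the pattern covers the string from start to end.
Here the string isn't matched end-to-end, so the call returns None, and `bool(None)` is False.

False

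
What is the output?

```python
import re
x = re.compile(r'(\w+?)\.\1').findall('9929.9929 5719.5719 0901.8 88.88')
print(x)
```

['9929', '5719', '88']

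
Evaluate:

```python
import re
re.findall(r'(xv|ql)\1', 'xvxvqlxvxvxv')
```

['xv', 'xv']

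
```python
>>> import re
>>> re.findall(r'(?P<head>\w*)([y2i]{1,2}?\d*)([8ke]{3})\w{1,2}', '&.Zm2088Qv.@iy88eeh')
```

[('i', 'y8', '8ee')]

The pattern matches zero or more of a word character (captured as 'head'); then 1 to 2 of one of [y2i] (lazy), then zero or more of a digit (captured); then exactly 3 of one of [8ke] (captured); then 1 to 2 of a word character.
Scanning left to right: at [12:19] match 'iy88eeh', groups = ('i', 'y8', '8ee').
With 3 capturing groups, `findall` returns a 3-tuple per match.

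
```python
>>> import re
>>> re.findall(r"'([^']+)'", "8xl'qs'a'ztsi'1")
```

['qs', 'ztsi']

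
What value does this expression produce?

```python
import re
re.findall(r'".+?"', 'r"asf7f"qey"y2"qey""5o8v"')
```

['"asf7f"', '"y2"', '""5o8v"']

Because the quantifier is non-greedy, it stops expanding at the earliest point where the rest of the pattern can succeed.
With no groups in the pattern, `findall` gives back each whole match — 3 here.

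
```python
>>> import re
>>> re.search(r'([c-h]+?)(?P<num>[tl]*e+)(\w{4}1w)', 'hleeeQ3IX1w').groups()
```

This matches one or more of a character in [c-h] (lazy) (captured); then zero or more of one of [tl], then one or more of a literal 'e' (captured as 'num'); then exactly 4 of a word character, then the literal '1w' (captured).
Unlike `match`, `search` isn't anchored — it looks for the pattern anywhere in the string.
The match spans [0:11] → 'hleeeQ3IX1w'.
Captured: group 1 = 'h', group 2 = 'leee', group 3 = 'Q3IX1w'.

('h', 'leee', 'Q3IX1w')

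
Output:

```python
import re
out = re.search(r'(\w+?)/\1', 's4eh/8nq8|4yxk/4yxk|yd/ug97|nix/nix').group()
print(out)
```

4yxk/4yxk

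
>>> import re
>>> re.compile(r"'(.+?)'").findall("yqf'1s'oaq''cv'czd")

['1s', "'cv"]

Walking the string: at [3:7] match "'1s'", group 1 = '1s'; at [10:15] match "''cv'", group 1 = "'cv".
`findall` collects group 1 from each match (2 total).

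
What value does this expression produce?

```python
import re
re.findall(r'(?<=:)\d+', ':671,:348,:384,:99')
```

The `(?=…)`/`(?<=…)` assertion just peeks at neighbouring text; it doesn't advance the match position.
`findall` yields the raw match text (4 of them) because the pattern has no groups.

['671', '348', '384', '99']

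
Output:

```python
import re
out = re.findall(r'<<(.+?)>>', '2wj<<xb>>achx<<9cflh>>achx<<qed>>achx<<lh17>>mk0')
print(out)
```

['xb', '9cflh', 'qed', 'lh17']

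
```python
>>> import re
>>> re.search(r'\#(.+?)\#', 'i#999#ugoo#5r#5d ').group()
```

A non-greedy quantifier consumes as few characters as it can — just enough that the remainder of the pattern still matches from where it stops; whatever follows it matches normally.
Unlike `match`, `search` isn't anchored — it looks for the pattern anywhere in the string.
The match spans [1:6] → '#999#'.
Captured: group 1 = '999'.

'#999#'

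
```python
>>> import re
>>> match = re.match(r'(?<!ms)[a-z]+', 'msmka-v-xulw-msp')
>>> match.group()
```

'msmka'

With `match`, the pattern is implicitly anchored at the beginning.
The match spans [0:5] → 'msmka'.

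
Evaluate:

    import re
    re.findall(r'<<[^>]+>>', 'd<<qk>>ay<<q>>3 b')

['<<qk>>', '<<q>>']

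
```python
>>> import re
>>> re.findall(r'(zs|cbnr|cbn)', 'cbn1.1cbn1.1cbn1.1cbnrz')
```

['cbn', 'cbn', 'cbn', 'cbnr']

Alternation isn't longest-match — the leftmost alternative that fits at this position is chosen.
Because there's exactly one group, `findall` drops the full match and keeps group 1 from each hit.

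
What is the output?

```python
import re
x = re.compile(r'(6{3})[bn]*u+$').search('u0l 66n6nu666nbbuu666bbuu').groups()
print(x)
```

('666',)

The match spans [18:25] → '666bbuu'.
Captured: group 1 = '666'.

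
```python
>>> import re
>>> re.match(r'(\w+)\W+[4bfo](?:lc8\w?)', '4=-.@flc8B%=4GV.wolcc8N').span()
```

(0, 10)

Pattern: one or more of a word character (captured); then one or more of a non-word character; then one of [4bfo]; then the literal 'lc8', then optionally a word character (non-capturing group).
`re.match` won't scan ahead — the pattern has to work from the very first character.
The match spans [0:10] → '4=-.@flc8B'.
Captured: group 1 = '4'.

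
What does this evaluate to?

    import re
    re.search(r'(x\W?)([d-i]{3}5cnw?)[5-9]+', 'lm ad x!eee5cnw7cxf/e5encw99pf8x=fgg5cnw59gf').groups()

('x!', 'eee5cnw')

The pattern matches the literal 'x', then optionally a non-word character (captured); then exactly 3 of a character in [d-i], then the literal '5cn', then optionally the literal 'w' (captured); then one or more of a character in [5-9].
`re.search` scans for the first position where the pattern succeeds.
The match spans [6:16] → 'x!eee5cnw7'.
Captured: group 1 = 'x!', group 2 = 'eee5cnw'.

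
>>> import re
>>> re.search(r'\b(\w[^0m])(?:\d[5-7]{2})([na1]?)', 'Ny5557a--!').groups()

('Ny', '')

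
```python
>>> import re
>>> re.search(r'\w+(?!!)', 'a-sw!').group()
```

`(?!…)`/`(?<!…)` only lets a position through if the neighbouring text does NOT match; no characters are consumed.
The match spans [0:1] → 'a'.

'a'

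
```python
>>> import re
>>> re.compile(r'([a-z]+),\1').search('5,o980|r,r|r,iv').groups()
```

('r',)

A backreference is literal: `\1` must see the identical characters the first group matched.
`search` walks the string left to right and returns the first match it finds.
The match spans [7:10] → 'r,r'.
Captured: group 1 = 'r'.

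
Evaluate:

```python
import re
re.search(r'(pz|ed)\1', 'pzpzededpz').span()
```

The backreference `\1` re-matches whatever the first group consumed, character for character.
`search` walks the string left to right and returns the first match it finds.
The match spans [0:4] → 'pzpz'.
Captured: group 1 = 'pz'.

(0, 4)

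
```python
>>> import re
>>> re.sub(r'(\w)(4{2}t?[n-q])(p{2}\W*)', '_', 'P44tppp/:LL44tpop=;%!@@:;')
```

'_LL44tpop=;%!@@:;'

Each match is replaced by '_'.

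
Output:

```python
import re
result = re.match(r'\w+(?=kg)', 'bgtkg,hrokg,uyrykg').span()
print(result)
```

With `match`, the pattern is implicitly anchored at the beginning.
The match spans [0:3] → 'bgt'.

(0, 3)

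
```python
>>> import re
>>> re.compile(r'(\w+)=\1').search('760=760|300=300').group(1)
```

'760'

The backreference `\1` re-matches whatever the first group consumed, character for character.
`search` walks the string left to right and returns the first match it finds.
The match spans [0:7] → '760=760'.
Captured: group 1 = '760'.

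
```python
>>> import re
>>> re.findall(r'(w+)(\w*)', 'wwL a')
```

This matches one or more of a literal 'w' (captured); then zero or more of a word character (captured).
Multiple groups make `findall` return tuples — one 2-tuple for the one match.

[('ww', 'L')]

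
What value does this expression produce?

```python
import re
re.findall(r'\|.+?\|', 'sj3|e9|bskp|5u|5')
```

['|e9|', '|5u|']

`findall` yields the raw match text (2 of them) because the pattern has no groups.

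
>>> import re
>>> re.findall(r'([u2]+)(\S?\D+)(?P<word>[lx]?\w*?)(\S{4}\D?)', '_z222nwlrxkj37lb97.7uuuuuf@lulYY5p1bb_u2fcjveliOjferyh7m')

[('222', 'nwlrxkj', '', '37lb'), ('uuuuu', 'f@lulYY', '', '5p1bb'), ('u2', 'fcjveliOjfer', '', 'yh7m')]

A non-greedy quantifier consumes as few characters as it can — just enough that the remainder of the pattern still matches from where it stops; whatever follows it matches normally.
4 groups means each result is a tuple of 4 captured strings — 3 here.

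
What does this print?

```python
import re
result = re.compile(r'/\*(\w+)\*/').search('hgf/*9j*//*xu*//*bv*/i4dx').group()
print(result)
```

/*9j*/

`re.search` tries every starting position until one works.
The match spans [3:9] → '/*9j*/'.
Captured: group 1 = '9j'.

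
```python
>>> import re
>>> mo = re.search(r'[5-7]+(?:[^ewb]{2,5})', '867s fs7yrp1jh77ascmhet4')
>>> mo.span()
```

(1, 8)

The pattern matches one or more of a character in [5-7]; then 2 to 5 of any character except [ewb] (non-capturing group).
`re.search` scans for the first position where the pattern succeeds.
The match spans [1:8] → '67s fs7'.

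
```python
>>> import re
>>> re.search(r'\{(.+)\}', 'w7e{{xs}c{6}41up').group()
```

'{{xs}c{6}'

The match spans [3:12] → '{{xs}c{6}'.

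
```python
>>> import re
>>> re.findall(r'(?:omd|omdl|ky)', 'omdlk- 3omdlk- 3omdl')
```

['omd', 'omd', 'omd']

`|` is ordered: at each position the engine commits to the first alternative that works.
Since nothing is captured, `findall` lists the 3 matched substrings directly.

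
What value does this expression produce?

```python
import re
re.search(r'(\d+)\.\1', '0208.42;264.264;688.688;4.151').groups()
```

The match spans [8:15] → '264.264'.
Captured: group 1 = '264'.

('264',)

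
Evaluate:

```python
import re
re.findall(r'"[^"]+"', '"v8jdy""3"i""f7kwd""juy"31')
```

Matches: at [0:7] → '"v8jdy"'; at [7:10] → '"3"'; at [12:19] → '"f7kwd"'; at [19:24] → '"juy"'.
No capturing groups, so `findall` returns the 4 full match strings.

['"v8jdy"', '"3"', '"f7kwd"', '"juy"']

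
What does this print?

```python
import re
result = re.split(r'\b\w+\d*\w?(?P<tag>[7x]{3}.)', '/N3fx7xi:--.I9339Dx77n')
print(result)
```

['/', 'x7xi', ':--.', 'x77n', '']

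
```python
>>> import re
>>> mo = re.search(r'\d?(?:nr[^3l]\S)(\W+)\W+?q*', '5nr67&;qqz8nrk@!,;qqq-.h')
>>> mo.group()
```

'5nr67&;qq'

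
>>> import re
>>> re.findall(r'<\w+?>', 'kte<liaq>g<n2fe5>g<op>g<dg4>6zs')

['<liaq>', '<n2fe5>', '<op>', '<dg4>']

Walking the string: at [3:9] → '<liaq>'; at [10:17] → '<n2fe5>'; at [18:22] → '<op>'; at [23:28] → '<dg4>'.
`findall` yields the raw match text (4 of them) because the pattern has no groups.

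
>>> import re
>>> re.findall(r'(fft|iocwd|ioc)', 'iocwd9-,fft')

['iocwd', 'fft']

`|` is ordered: at each position the engine commits to the first alternative that works.
Walking the string: at [0:5] match 'iocwd', group 1 = 'iocwd'; at [8:11] match 'fft', group 1 = 'fft'.
`findall` collects group 1 from each match (2 total).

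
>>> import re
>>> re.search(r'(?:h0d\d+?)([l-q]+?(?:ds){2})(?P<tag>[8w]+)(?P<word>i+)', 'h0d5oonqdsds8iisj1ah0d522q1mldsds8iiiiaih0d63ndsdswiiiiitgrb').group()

This matches the literal 'h0d', then one or more of a digit (lazy) (non-capturing group); then one or more of a character in [l-q] (lazy), then the literal 'ds' repeated 2 times (captured); then one or more of one of [8w] (captured as 'tag'); then one or more of a literal 'i' (captured as 'word').
`re.search` scans for the first position where the pattern succeeds.
The match spans [0:15] → 'h0d5oonqdsds8ii'.
Captured: group 1 = 'oonqdsds', group 2 = '8', group 3 = 'ii'.

'h0d5oonqdsds8ii'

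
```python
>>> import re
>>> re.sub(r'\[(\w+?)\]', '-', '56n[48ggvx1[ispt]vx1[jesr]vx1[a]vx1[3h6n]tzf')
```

Matches: at [11:17] → '[ispt]'; at [20:26] → '[jesr]'; at [29:32] → '[a]'; at [35:41] → '[3h6n]'.
Each match is replaced by '-'.

'56n[48ggvx1-vx1-vx1-vx1-tzf'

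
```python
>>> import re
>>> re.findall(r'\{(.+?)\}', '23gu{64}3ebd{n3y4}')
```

['64', 'n3y4']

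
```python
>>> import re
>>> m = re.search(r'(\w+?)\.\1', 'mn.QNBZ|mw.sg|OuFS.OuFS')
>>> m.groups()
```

`\1` has to match the exact text group 1 already captured.
Unlike `match`, `search` isn't anchored — it looks for the pattern anywhere in the string.
The match spans [14:23] → 'OuFS.OuFS'.
Captured: group 1 = 'OuFS'.

('OuFS',)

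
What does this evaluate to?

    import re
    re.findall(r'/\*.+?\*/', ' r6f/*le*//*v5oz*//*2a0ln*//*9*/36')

['/*le*/', '/*v5oz*/', '/*2a0ln*/', '/*9*/']

Because the quantifier is non-greedy, it stops expanding at the earliest point where the rest of the pattern can succeed.
Scanning left to right: at [4:10] → '/*le*/'; at [10:18] → '/*v5oz*/'; at [18:27] → '/*2a0ln*/'; at [27:32] → '/*9*/'.
With no groups in the pattern, `findall` gives back each whole match — 4 here.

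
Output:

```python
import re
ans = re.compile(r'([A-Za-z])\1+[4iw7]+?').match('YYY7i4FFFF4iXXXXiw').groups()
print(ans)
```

('Y',)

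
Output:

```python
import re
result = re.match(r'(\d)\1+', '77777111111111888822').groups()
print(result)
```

('7',)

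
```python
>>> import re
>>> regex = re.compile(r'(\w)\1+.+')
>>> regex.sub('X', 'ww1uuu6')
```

`\1` has to match the exact text group 1 already captured.
Matches: at [0:7] → 'ww1uuu6'.
Every occurrence is swapped for 'X'.

'X'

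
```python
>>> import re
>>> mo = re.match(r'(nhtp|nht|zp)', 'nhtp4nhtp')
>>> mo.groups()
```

The match spans [0:4] → 'nhtp'.
Captured: group 1 = 'nhtp'.

('nhtp',)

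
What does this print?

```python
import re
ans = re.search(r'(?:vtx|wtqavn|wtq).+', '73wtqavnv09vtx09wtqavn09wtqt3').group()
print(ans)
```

wtqavnv09vtx09wtqavn09wtqt3

`re.search` tries every starting position until one works.
The match spans [2:29] → 'wtqavnv09vtx09wtqavn09wtqt3'.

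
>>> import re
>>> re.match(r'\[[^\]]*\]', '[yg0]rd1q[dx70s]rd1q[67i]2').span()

(0, 5)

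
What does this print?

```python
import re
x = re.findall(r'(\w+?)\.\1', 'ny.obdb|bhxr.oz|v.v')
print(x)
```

['v']

After group 1 captures some text, `\1` only succeeds where that same text appears again.
Matches: at [16:19] match 'v.v', group 1 = 'v'.
Because there's exactly one group, `findall` drops the full match and keeps group 1 from the one hit.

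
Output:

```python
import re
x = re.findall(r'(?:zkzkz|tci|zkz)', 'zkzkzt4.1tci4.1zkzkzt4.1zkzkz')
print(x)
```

Alternation isn't longest-match — the leftmost alternative that fits at this position is chosen.
With no groups in the pattern, `findall` gives back each whole match — 4 here.

['zkzkz', 'tci', 'zkzkz', 'zkzkz']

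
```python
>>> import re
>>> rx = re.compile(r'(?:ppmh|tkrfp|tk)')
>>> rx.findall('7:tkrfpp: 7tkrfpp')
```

Branches in `(...|...)` are attempted left-to-right; the first branch that allows the whole pattern to succeed is taken.
`findall` yields the raw match text (2 of them) because the pattern has no groups.

['tkrfp', 'tkrfp']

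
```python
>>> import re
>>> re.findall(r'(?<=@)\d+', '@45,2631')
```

The `(?=…)`/`(?<=…)` assertion just peeks at neighbouring text; it doesn't advance the match position.
Since nothing is captured, `findall` lists the 1 matched substring directly.

['45']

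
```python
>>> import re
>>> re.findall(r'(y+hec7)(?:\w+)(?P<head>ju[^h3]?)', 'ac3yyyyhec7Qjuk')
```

The pattern matches one or more of a literal 'y', then the literal 'he', then the literal 'c7' (captured); then one or more of a word character (non-capturing group); then the literal 'ju', then optionally any character except [h3] (captured as 'head').
Walking the string: at [3:15] match 'yyyyhec7Qjuk', groups = ('yyyyhec7', 'juk').
2 groups means the one result is a tuple of 2 captured strings — 1 here.

[('yyyyhec7', 'juk')]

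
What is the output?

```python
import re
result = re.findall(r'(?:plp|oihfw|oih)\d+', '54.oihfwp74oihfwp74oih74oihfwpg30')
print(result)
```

Walking the string: at [19:24] → 'oih74'.
With no groups in the pattern, `findall` gives back each whole match — 1 here.

['oih74']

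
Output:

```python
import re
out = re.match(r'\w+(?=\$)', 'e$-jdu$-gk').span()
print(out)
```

Because the assertion is zero-width, the text it checks is not consumed and won't appear in the result.
`re.match` only tries the pattern at the start of the string.
The match spans [0:1] → 'e'.

(0, 1)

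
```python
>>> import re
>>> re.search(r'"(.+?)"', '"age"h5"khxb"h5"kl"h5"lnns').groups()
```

('age',)

Lazy quantifiers expand one character at a time until the remainder of the pattern can match.
`search` walks the string left to right and returns the first match it finds.
The match spans [0:5] → '"age"'.
Captured: group 1 = 'age'.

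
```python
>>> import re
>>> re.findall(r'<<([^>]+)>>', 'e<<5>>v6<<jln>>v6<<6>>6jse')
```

Scanning left to right: at [1:6] match '<<5>>', group 1 = '5'; at [8:15] match '<<jln>>', group 1 = 'jln'; at [17:22] match '<<6>>', group 1 = '6'.
Because there's exactly one group, `findall` drops the full match and keeps group 1 from each hit.

['5', 'jln', '6']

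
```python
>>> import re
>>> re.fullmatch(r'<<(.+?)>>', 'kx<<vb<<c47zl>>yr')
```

`re.fullmatch` requires the pattern to consume the entire string.
Here the string isn't matched end-to-end, so the call returns None.

None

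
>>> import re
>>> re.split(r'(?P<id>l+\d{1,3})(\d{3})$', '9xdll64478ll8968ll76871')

The pattern matches one or more of the literal 'l', then 1 to 3 of a digit (captured as 'id'); then exactly 3 of a digit (captured); then anchored at the end.
Matches to split on: at [16:23] → 'll76871'.
`re.split` interleaves the captured-group text with the surrounding fragments.

['9xdll64478ll8968', 'll76', '871', '']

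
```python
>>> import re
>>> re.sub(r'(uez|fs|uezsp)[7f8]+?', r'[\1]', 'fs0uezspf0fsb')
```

'fs0[uezsp]0fsb'

Matches: at [3:9] → 'uezspf'.
The replacement refers to a captured group, so each match is rewritten using its own captured text.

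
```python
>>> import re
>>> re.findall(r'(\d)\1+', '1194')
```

['1']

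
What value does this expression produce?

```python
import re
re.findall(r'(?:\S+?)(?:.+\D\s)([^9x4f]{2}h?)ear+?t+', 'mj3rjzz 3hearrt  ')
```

This matches one or more of a non-whitespace character (lazy) (non-capturing group); then one or more of any character, then a non-digit, then whitespace (non-capturing group); then exactly 2 of any character except [9x4f], then optionally a literal 'h' (captured); then the literal 'ea', then one or more of a literal 'r' (lazy), then one or more of a literal 't'.
With a single group, `findall` returns only what that group captured — 1 item.

['3h']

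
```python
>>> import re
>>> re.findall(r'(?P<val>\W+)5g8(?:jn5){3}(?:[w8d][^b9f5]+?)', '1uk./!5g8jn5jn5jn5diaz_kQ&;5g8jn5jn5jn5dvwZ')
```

The `?` after the quantifier makes it lazy — it takes as little as possible before letting the rest of the pattern try.
One capturing group, so `findall` returns just the captured substring from each match — 2 in all.

['./!', '&;']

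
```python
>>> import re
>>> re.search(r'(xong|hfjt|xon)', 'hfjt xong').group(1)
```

'hfjt'

`re.search` scans for the first position where the pattern succeeds.
The match spans [0:4] → 'hfjt'.
Captured: group 1 = 'hfjt'.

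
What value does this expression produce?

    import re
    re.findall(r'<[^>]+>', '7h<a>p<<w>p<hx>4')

['<a>', '<<w>', '<hx>']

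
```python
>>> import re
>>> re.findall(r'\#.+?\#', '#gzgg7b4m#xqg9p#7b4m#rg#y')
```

Matches: at [0:10] → '#gzgg7b4m#'; at [15:21] → '#7b4m#'.
No capturing groups, so `findall` returns the 2 full match strings.

['#gzgg7b4m#', '#7b4m#']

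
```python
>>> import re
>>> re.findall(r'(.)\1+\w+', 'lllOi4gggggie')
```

The backreference `\1` re-matches whatever the first group consumed, character for character.
`findall` collects group 1 from the one match (1 total).

['l']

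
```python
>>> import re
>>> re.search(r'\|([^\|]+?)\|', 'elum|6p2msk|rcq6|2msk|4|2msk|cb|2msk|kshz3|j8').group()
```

'|6p2msk|'

Unlike `match`, `search` isn't anchored — it looks for the pattern anywhere in the string.
The match spans [4:12] → '|6p2msk|'.
Captured: group 1 = '6p2msk'.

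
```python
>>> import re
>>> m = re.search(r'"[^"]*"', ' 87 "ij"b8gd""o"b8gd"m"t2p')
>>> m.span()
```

`re.search` scans for the first position where the pattern succeeds.
The match spans [4:8] → '"ij"'.

(4, 8)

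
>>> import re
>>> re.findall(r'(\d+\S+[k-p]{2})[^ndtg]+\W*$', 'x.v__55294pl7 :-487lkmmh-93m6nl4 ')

['487lkmmh-93m6nl']

This matches one or more of a digit, then one or more of a non-whitespace character, then exactly 2 of a character in [k-p] (captured); then one or more of any character except [ndtg], then zero or more of a non-word character; then anchored at the end.
Because there's exactly one group, `findall` drops the full match and keeps group 1 from the one hit.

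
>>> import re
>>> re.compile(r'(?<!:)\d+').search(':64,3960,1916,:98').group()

'4'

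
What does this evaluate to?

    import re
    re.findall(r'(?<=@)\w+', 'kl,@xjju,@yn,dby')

Lookahead/lookbehind check context without consuming it, so the matched span excludes the asserted characters.
Since nothing is captured, `findall` lists the 2 matched substrings directly.

['xjju', 'yn']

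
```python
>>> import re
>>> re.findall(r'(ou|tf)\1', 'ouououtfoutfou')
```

`\1` is not a pattern — it's the concrete string captured by group 1, re-applied verbatim.
Matches: at [0:4] match 'ouou', group 1 = 'ou'.
One capturing group, so `findall` returns just the captured substring from the one match — 1 in all.

['ou']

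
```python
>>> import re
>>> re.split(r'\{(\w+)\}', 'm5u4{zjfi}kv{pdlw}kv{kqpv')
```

['m5u4', 'zjfi', 'kv', 'pdlw', 'kv{kqpv']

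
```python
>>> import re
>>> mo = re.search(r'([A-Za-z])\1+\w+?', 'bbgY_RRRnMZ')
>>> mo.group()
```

The backreference `\1` re-matches whatever the first group consumed, character for character.
The match spans [0:3] → 'bbg'.

'bbg'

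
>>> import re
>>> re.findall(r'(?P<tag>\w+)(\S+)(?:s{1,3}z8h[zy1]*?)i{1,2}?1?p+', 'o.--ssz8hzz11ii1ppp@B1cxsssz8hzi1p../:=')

Pattern: one or more of a word character (captured as 'tag'); then one or more of a non-whitespace character (captured); then 1 to 3 of the literal 's', then the literal 'z8h', then zero or more of one of [zy1] (lazy) (non-capturing group); then 1 to 2 of a literal 'i' (lazy), then optionally a literal '1', then one or more of the literal 'p'.
Walking the string: at [0:34] match 'o.--ssz8hzz11ii1ppp@B1cxsssz8hzi1p', groups = ('o', '.--ssz8hzz11ii1ppp@B1cxss').
`findall` packs the 2 group values into a tuple for every match.

[('o', '.--ssz8hzz11ii1ppp@B1cxss')]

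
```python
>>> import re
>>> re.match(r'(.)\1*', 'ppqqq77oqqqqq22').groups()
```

('p',)

After group 1 captures some text, `\1` only succeeds where that same text appears again.
`re.match` won't scan ahead — the pattern has to work from the very first character.
The match spans [0:2] → 'pp'.
Captured: group 1 = 'p'.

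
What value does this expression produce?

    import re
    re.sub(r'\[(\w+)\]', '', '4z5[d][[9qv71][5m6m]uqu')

'4z5[uqu'

Matches: at [3:6] → '[d]'; at [7:14] → '[9qv71]'; at [14:20] → '[5m6m]'.
`sub` substitutes '' at each match site.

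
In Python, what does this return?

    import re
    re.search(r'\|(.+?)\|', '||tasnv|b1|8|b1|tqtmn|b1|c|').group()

'||tasnv|'

Because the quantifier is non-greedy, it stops expanding at the earliest point where the rest of the pattern can succeed.
`re.search` tries every starting position until one works.
The match spans [0:8] → '||tasnv|'.
Captured: group 1 = '|tasnv'.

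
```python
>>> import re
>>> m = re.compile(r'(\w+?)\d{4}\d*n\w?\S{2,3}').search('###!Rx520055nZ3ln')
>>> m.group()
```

'Rx520055nZ3ln'

This matches one or more of a word character (lazy) (captured); then exactly 4 of a digit, then zero or more of a digit, then a literal 'n'; then optionally a word character, then 2 to 3 of a non-whitespace character.
Unlike `match`, `search` isn't anchored — it looks for the pattern anywhere in the string.
The match spans [4:17] → 'Rx520055nZ3ln'.
Captured: group 1 = 'Rx'.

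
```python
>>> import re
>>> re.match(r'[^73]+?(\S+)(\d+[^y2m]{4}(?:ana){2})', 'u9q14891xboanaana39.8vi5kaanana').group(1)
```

'9q148'

The pattern matches one or more of any character except [73] (lazy); then one or more of a non-whitespace character (captured); then one or more of a digit, then exactly 4 of any character except [y2m], then the literal 'ana' repeated 2 times (captured).
`re.match` won't scan ahead — the pattern has to work from the very first character.
The match spans [0:17] → 'u9q14891xboanaana'.
Captured: group 1 = '9q148', group 2 = '91xboanaana'.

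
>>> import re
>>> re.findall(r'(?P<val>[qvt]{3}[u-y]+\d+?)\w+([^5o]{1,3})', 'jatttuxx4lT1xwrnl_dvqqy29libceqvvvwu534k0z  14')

[('tttuxx4', '  1')]

Pattern: exactly 3 of one of [qvt], then one or more of a character in [u-y], then one or more of a digit (lazy) (captured as 'val'); then one or more of a word character; then 1 to 3 of any character except [5o] (captured).
Walking the string: at [2:45] match 'tttuxx4lT1xwrnl_dvqqy29libceqvvvwu534k0z  1', groups = ('tttuxx4', '  1').
Multiple groups make `findall` return tuples — one 2-tuple for the one match.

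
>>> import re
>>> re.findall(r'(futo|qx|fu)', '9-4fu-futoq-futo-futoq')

['fu', 'futo', 'futo', 'futo']

Branches in `(...|...)` are attempted left-to-right; the first branch that allows the whole pattern to succeed is taken.
With a single group, `findall` returns only what that group captured — 4 items.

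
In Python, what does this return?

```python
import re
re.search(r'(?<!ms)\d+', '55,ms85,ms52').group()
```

'55'

A negative assertion filters positions out without eating any characters.
The match spans [0:2] → '55'.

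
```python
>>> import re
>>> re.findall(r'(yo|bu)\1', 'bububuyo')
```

`\1` is not a pattern — it's the concrete string captured by group 1, re-applied verbatim.
Because there's exactly one group, `findall` drops the full match and keeps group 1 from the one hit.

['bu']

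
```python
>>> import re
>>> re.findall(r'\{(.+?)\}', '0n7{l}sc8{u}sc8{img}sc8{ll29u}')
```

Because the quantifier is non-greedy, it stops expanding at the earliest point where the rest of the pattern can succeed.
One capturing group, so `findall` returns just the captured substring from each match — 4 in all.

['l', 'u', 'img', 'll29u']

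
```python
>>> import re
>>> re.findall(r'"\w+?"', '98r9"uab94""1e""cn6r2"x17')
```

`findall` yields the raw match text (3 of them) because the pattern has no groups.

['"uab94"', '"1e"', '"cn6r2"']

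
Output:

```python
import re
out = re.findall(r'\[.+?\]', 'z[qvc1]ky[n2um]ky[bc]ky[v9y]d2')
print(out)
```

['[qvc1]', '[n2um]', '[bc]', '[v9y]']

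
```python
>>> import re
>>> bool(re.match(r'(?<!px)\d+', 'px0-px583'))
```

False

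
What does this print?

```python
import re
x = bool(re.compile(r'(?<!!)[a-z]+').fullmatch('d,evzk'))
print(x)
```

False

`(?!…)`/`(?<!…)` only lets a position through if the neighbouring text does NOT match; no characters are consumed.
`re.fullmatch` requires the pattern to consume the entire string.
Here there's no way to consume every character, so the call returns None, and `bool(None)` is False.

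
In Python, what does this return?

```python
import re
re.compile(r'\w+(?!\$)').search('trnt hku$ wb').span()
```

`(?!…)`/`(?<!…)` only lets a position through if the neighbouring text does NOT match; no characters are consumed.
`search` walks the string left to right and returns the first match it finds.
The match spans [0:4] → 'trnt'.

(0, 4)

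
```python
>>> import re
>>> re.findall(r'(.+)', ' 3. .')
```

[' 3. .']

This matches one or more of any character (captured).
Matches: at [0:5] match ' 3. .', group 1 = ' 3. .'.
`findall` collects group 1 from the one match (1 total).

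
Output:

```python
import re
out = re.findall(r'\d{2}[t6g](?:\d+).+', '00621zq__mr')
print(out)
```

The pattern matches exactly 2 of a digit, then one of [t6g]; then one or more of a digit (non-capturing group); then one or more of any character.
Scanning left to right: at [0:11] → '00621zq__mr'.
No capturing groups, so `findall` returns the 1 full match string.

['00621zq__mr']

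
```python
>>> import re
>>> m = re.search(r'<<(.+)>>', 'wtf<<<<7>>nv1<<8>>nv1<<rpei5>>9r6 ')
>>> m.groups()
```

('<<7>>nv1<<8>>nv1<<rpei5',)

`re.search` tries every starting position until one works.
The match spans [3:30] → '<<<<7>>nv1<<8>>nv1<<rpei5>>'.
Captured: group 1 = '<<7>>nv1<<8>>nv1<<rpei5'.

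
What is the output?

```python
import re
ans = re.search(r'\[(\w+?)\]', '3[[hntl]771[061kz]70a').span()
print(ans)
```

(2, 8)

The match spans [2:8] → '[hntl]'.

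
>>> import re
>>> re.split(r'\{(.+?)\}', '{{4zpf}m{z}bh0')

['', '{4zpf', 'm', 'z', 'bh0']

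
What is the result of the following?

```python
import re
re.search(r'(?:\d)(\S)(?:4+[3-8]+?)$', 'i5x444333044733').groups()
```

Pattern: a digit (non-capturing group); then a non-whitespace character (captured); then one or more of a literal '4', then one or more of a character in [3-8] (lazy) (non-capturing group); then anchored at the end.
Unlike `match`, `search` isn't anchored — it looks for the pattern anywhere in the string.
The match spans [8:15] → '3044733'.
Captured: group 1 = '0'.

('0',)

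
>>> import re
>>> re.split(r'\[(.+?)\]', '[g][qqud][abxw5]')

Lazy quantifiers expand one character at a time until the remainder of the pattern can match.
With a capturing group present, the delimiter's captured portion is kept in the result list.

['', 'g', '', 'qqud', '', 'abxw5', '']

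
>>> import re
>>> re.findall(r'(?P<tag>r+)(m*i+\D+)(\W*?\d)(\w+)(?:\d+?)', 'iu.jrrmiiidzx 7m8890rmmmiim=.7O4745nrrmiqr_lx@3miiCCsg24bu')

[('rr', 'miiidzx ', '7', 'm889'), ('r', 'mmmiim=.', '7', 'O474'), ('rr', 'miqr_lx@', '3', 'miiCCsg2')]

The pattern matches one or more of a literal 'r' (captured as 'tag'); then zero or more of the literal 'm', then one or more of the literal 'i', then one or more of a non-digit (captured); then zero or more of a non-word character (lazy), then a digit (captured); then one or more of a word character (captured); then one or more of a digit (lazy) (non-capturing group).
Matches: at [4:20] match 'rrmiiidzx 7m8890', groups = ('rr', 'miiidzx ', '7', 'm889'); at [20:35] match 'rmmmiim=.7O4745', groups = ('r', 'mmmiim=.', '7', 'O474'); at [36:56] match 'rrmiqr_lx@3miiCCsg24', groups = ('rr', 'miqr_lx@', '3', 'miiCCsg2').
`findall` packs the 4 group values into a tuple for every match.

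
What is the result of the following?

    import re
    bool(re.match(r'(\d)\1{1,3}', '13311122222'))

False

After group 1 captures some text, `\1` only succeeds where that same text appears again.
`re.match` only tries the pattern at the start of the string.
Here position 0 doesn't satisfy it, so the call returns None, and `bool(None)` is False.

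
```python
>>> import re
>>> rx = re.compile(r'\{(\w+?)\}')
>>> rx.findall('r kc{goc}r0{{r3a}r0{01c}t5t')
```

With a single group, `findall` returns only what that group captured — 3 items.

['goc', 'r3a', '01c']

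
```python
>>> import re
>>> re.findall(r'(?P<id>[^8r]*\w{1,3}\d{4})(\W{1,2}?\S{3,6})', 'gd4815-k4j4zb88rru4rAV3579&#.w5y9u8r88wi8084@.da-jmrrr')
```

[('gd4815', '-k4j4zb'), ('u4rAV3579', '&#.w5y9'), ('8wi8084', '@.da-jm')]

Because the quantifier is non-greedy, it stops expanding at the earliest point where the rest of the pattern can succeed.
2 groups means each result is a tuple of 2 captured strings — 3 here.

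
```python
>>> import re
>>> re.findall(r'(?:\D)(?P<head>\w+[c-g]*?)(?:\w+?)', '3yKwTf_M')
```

The pattern matches a non-digit (non-capturing group); then one or more of a word character, then zero or more of a character in [c-g] (lazy) (captured as 'head'); then one or more of a word character (lazy) (non-capturing group).
Walking the string: at [1:8] match 'yKwTf_M', group 1 = 'KwTf_'.
Because there's exactly one group, `findall` drops the full match and keeps group 1 from the one hit.

['KwTf_']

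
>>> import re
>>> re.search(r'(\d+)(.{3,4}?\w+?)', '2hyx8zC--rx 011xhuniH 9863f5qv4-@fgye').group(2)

'hyx8'

This matches one or more of a digit (captured); then 3 to 4 of any character (lazy), then one or more of a word character (lazy) (captured).
The `?` after the quantifier makes it lazy — it takes as little as possible before letting the rest of the pattern try.
`search` walks the string left to right and returns the first match it finds.
The match spans [0:5] → '2hyx8'.
Captured: group 1 = '2', group 2 = 'hyx8'.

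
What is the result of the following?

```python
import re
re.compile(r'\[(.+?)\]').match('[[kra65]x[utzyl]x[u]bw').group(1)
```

The match spans [0:8] → '[[kra65]'.
Captured: group 1 = '[kra65'.

'[kra65'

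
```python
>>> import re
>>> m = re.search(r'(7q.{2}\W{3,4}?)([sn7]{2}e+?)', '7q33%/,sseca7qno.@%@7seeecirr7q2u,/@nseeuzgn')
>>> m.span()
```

Pattern: the literal '7q', then exactly 2 of any character, then 3 to 4 of a non-word character (lazy) (captured); then exactly 2 of one of [sn7], then one or more of a literal 'e' (lazy) (captured).
`search` walks the string left to right and returns the first match it finds.
The match spans [0:10] → '7q33%/,sse'.
Captured: group 1 = '7q33%/,', group 2 = 'sse'.

(0, 10)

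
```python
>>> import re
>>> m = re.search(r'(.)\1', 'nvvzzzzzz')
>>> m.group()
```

'vv'

A backreference is literal: `\1` must see the identical characters the first group matched.
The match spans [1:3] → 'vv'.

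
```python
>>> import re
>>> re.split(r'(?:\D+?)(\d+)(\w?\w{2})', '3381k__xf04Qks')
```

['3381', '04', 'Qks', '']

Pattern: one or more of a non-digit (lazy) (non-capturing group); then one or more of a digit (captured); then optionally a word character, then exactly 2 of a word character (captured).
With a capturing group present, the delimiter's captured portion is kept in the result list.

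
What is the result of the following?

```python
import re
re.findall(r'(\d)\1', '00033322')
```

['0', '3', '2']

A backreference is literal: `\1` must see the identical characters the first group matched.
One capturing group, so `findall` returns just the captured substring from each match — 3 in all.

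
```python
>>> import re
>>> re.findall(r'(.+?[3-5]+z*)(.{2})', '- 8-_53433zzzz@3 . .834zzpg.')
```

The pattern matches one or more of any character (lazy), then one or more of a character in [3-5], then zero or more of the literal 'z' (captured); then exactly 2 of any character (captured).
The `?` after the quantifier makes it lazy — it takes as little as possible before letting the rest of the pattern try.
Matches: at [0:16] match '- 8-_53433zzzz@3', groups = ('- 8-_53433zzzz', '@3'); at [16:27] match ' . .834zzpg', groups = (' . .834zz', 'pg').
2 groups means each result is a tuple of 2 captured strings — 2 here.

[('- 8-_53433zzzz', '@3'), (' . .834zz', 'pg')]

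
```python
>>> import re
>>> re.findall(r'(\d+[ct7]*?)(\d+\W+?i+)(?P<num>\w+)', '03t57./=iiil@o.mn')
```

The pattern matches one or more of a digit, then zero or more of one of [ct7] (lazy) (captured); then one or more of a digit, then one or more of a non-word character (lazy), then one or more of the literal 'i' (captured); then one or more of a word character (captured as 'num').
Scanning left to right: at [0:12] match '03t57./=iiil', groups = ('03t', '57./=iii', 'l').
`findall` packs the 3 group values into a tuple for every match.

[('03t', '57./=iii', 'l')]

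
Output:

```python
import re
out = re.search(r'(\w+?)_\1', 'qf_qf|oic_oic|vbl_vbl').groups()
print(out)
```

('qf',)

The match spans [0:5] → 'qf_qf'.
Captured: group 1 = 'qf'.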